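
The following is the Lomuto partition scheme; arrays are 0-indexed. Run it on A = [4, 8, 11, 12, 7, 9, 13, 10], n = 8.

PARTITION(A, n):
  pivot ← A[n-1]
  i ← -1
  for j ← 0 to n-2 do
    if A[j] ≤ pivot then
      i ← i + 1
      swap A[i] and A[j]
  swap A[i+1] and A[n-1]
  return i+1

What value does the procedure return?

pivot = A[7] = 10; i = -1
j=0: A[0]=4 ≤ 10 → i=0, swap A[0],A[0] (no change) → [4, 8, 11, 12, 7, 9, 13, 10]
j=1: A[1]=8 ≤ 10 → i=1, swap A[1],A[1] (no change) → [4, 8, 11, 12, 7, 9, 13, 10]
j=2: A[2]=11 > 10 → no swap
j=3: A[3]=12 > 10 → no swap
j=4: A[4]=7 ≤ 10 → i=2, swap A[2],A[4] → [4, 8, 7, 12, 11, 9, 13, 10]
j=5: A[5]=9 ≤ 10 → i=3, swap A[3],A[5] → [4, 8, 7, 9, 11, 12, 13, 10]
j=6: A[6]=13 > 10 → no swap
final swap A[4],A[7] → [4, 8, 7, 9, 10, 12, 13, 11]; return 4

4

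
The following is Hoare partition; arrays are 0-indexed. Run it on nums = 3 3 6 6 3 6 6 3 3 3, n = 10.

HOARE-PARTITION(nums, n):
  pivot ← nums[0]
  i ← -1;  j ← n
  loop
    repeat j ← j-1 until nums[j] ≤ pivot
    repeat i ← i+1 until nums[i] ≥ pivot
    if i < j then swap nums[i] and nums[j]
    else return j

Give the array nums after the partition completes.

pivot=3
j stops at 9 (3), i stops at 0 (3); swap ⇒ 3 3 6 6 3 6 6 3 3 3
j stops at 8 (3), i stops at 1 (3); swap ⇒ 3 3 6 6 3 6 6 3 3 3
j stops at 7 (3), i stops at 2 (6); swap ⇒ 3 3 3 6 3 6 6 6 3 3
j stops at 4 (3), i stops at 3 (6); swap ⇒ 3 3 3 3 6 6 6 6 3 3
j stops at 3, i stops at 4; i≥j ⇒ return 3. nums=3 3 3 3 6 6 6 6 3 3

3 3 3 3 6 6 6 6 3 3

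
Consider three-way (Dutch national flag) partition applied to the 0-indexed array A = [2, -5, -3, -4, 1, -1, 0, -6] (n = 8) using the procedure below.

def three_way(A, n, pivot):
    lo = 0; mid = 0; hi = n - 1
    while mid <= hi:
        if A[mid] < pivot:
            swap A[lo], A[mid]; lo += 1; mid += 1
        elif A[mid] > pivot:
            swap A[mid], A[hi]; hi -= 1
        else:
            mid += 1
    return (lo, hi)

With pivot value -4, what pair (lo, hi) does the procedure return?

(2, 2)

pivot = -4; lo=0, mid=0, hi=7
A[mid]=2>-4: swap A[0],A[7]; hi=6 → [-6, -5, -3, -4, 1, -1, 0, 2]
A[mid]=-6<-4: swap A[0],A[0]; lo=1,mid=1 → [-6, -5, -3, -4, 1, -1, 0, 2]
A[mid]=-5<-4: swap A[1],A[1]; lo=2,mid=2 → [-6, -5, -3, -4, 1, -1, 0, 2]
A[mid]=-3>-4: swap A[2],A[6]; hi=5 → [-6, -5, 0, -4, 1, -1, -3, 2]
A[mid]=0>-4: swap A[2],A[5]; hi=4 → [-6, -5, -1, -4, 1, 0, -3, 2]
A[mid]=-1>-4: swap A[2],A[4]; hi=3 → [-6, -5, 1, -4, -1, 0, -3, 2]
A[mid]=1>-4: swap A[2],A[3]; hi=2 → [-6, -5, -4, 1, -1, 0, -3, 2]
A[mid]=-4=-4: mid=3
end: lo=2, hi=2; A = [-6, -5, -4, 1, -1, 0, -3, 2]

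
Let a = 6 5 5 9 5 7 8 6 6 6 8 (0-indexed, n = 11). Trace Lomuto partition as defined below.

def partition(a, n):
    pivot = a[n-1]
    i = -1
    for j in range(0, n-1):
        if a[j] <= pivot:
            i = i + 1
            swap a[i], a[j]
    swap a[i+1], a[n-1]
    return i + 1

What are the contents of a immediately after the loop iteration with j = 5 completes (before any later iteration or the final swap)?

pivot = a[10] = 8; i = -1
j=0: a[0]=6 ≤ 8 → i=0, swap a[0],a[0] (no change) → 6 5 5 9 5 7 8 6 6 6 8
j=1: a[1]=5 ≤ 8 → i=1, swap a[1],a[1] (no change) → 6 5 5 9 5 7 8 6 6 6 8
j=2: a[2]=5 ≤ 8 → i=2, swap a[2],a[2] (no change) → 6 5 5 9 5 7 8 6 6 6 8
j=3: a[3]=9 > 8 → no swap
j=4: a[4]=5 ≤ 8 → i=3, swap a[3],a[4] → 6 5 5 5 9 7 8 6 6 6 8
j=5: a[5]=7 ≤ 8 → i=4, swap a[4],a[5] → 6 5 5 5 7 9 8 6 6 6 8
(after j=5) a = 6 5 5 5 7 9 8 6 6 6 8

6 5 5 5 7 9 8 6 6 6 8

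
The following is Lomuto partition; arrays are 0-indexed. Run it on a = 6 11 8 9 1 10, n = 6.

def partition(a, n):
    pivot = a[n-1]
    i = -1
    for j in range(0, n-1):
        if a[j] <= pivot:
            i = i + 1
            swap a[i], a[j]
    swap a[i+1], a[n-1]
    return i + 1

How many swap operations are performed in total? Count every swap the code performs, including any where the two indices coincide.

5

pivot = a[5] = 10; i = -1
j=0: a[0]=6 ≤ 10 → i=0, swap a[0],a[0] (no change) → 6 11 8 9 1 10
j=1: a[1]=11 > 10 → no swap
j=2: a[2]=8 ≤ 10 → i=1, swap a[1],a[2] → 6 8 11 9 1 10
j=3: a[3]=9 ≤ 10 → i=2, swap a[2],a[3] → 6 8 9 11 1 10
j=4: a[4]=1 ≤ 10 → i=3, swap a[3],a[4] → 6 8 9 1 11 10
final swap a[4],a[5] → 6 8 9 1 10 11; return 4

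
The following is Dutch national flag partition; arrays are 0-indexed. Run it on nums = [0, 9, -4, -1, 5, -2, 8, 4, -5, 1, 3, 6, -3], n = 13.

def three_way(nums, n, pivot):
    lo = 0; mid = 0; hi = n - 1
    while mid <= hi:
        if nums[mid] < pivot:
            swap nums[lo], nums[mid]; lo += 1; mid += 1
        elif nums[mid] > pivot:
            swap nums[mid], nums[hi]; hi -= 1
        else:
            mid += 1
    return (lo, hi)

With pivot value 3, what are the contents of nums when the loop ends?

pivot = 3; lo=0, mid=0, hi=12
nums[mid]=0<3: swap nums[0],nums[0]; lo=1,mid=1 → [0, 9, -4, -1, 5, -2, 8, 4, -5, 1, 3, 6, -3]
nums[mid]=9>3: swap nums[1],nums[12]; hi=11 → [0, -3, -4, -1, 5, -2, 8, 4, -5, 1, 3, 6, 9]
nums[mid]=-3<3: swap nums[1],nums[1]; lo=2,mid=2 → [0, -3, -4, -1, 5, -2, 8, 4, -5, 1, 3, 6, 9]
nums[mid]=-4<3: swap nums[2],nums[2]; lo=3,mid=3 → [0, -3, -4, -1, 5, -2, 8, 4, -5, 1, 3, 6, 9]
nums[mid]=-1<3: swap nums[3],nums[3]; lo=4,mid=4 → [0, -3, -4, -1, 5, -2, 8, 4, -5, 1, 3, 6, 9]
nums[mid]=5>3: swap nums[4],nums[11]; hi=10 → [0, -3, -4, -1, 6, -2, 8, 4, -5, 1, 3, 5, 9]
nums[mid]=6>3: swap nums[4],nums[10]; hi=9 → [0, -3, -4, -1, 3, -2, 8, 4, -5, 1, 6, 5, 9]
nums[mid]=3=3: mid=5
nums[mid]=-2<3: swap nums[4],nums[5]; lo=5,mid=6 → [0, -3, -4, -1, -2, 3, 8, 4, -5, 1, 6, 5, 9]
nums[mid]=8>3: swap nums[6],nums[9]; hi=8 → [0, -3, -4, -1, -2, 3, 1, 4, -5, 8, 6, 5, 9]
nums[mid]=1<3: swap nums[5],nums[6]; lo=6,mid=7 → [0, -3, -4, -1, -2, 1, 3, 4, -5, 8, 6, 5, 9]
nums[mid]=4>3: swap nums[7],nums[8]; hi=7 → [0, -3, -4, -1, -2, 1, 3, -5, 4, 8, 6, 5, 9]
nums[mid]=-5<3: swap nums[6],nums[7]; lo=7,mid=8 → [0, -3, -4, -1, -2, 1, -5, 3, 4, 8, 6, 5, 9]
end: lo=7, hi=7; nums = [0, -3, -4, -1, -2, 1, -5, 3, 4, 8, 6, 5, 9]

[0, -3, -4, -1, -2, 1, -5, 3, 4, 8, 6, 5, 9]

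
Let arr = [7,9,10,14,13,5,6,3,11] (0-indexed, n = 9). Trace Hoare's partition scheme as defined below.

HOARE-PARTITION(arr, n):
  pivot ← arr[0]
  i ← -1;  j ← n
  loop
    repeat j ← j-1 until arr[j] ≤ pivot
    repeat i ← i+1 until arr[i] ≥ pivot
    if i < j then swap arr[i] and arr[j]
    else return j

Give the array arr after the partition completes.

pivot = arr[0] = 7; i = -1, j = 9
j→7 (arr[7]=3≤7), i→0 (arr[0]=7≥7); i<j, swap → [3,9,10,14,13,5,6,7,11]
j→6 (arr[6]=6≤7), i→1 (arr[1]=9≥7); i<j, swap → [3,6,10,14,13,5,9,7,11]
j→5 (arr[5]=5≤7), i→2 (arr[2]=10≥7); i<j, swap → [3,6,5,14,13,10,9,7,11]
j→2, i→3; i≥j, return j=2. arr = [3,6,5,14,13,10,9,7,11]

[3,6,5,14,13,10,9,7,11]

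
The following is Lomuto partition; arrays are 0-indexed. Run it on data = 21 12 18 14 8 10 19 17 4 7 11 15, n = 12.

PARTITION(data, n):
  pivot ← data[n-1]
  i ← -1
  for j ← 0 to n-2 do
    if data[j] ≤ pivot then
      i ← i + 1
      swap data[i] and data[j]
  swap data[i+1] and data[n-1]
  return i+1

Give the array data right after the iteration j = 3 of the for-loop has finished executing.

pivot = data[11] = 15; i = -1
j=0: data[0]=21 > 15 → no swap
j=1: data[1]=12 ≤ 15 → i=0, swap data[0],data[1] → 12 21 18 14 8 10 19 17 4 7 11 15
j=2: data[2]=18 > 15 → no swap
j=3: data[3]=14 ≤ 15 → i=1, swap data[1],data[3] → 12 14 18 21 8 10 19 17 4 7 11 15
(after j=3) data = 12 14 18 21 8 10 19 17 4 7 11 15

12 14 18 21 8 10 19 17 4 7 11 15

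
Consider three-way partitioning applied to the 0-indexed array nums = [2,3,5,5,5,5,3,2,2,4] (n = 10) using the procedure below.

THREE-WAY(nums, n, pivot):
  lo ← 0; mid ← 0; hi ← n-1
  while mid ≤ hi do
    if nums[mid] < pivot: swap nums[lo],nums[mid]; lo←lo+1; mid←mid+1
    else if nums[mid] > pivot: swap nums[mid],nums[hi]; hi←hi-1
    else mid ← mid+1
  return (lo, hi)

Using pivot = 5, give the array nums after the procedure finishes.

lo=0 mid=0 hi=9
2<5: swap(0,0), lo=1 mid=1 ⇒ [2,3,5,5,5,5,3,2,2,4]
3<5: swap(1,1), lo=2 mid=2 ⇒ [2,3,5,5,5,5,3,2,2,4]
5=5: mid=3
5=5: mid=4
5=5: mid=5
5=5: mid=6
3<5: swap(2,6), lo=3 mid=7 ⇒ [2,3,3,5,5,5,5,2,2,4]
2<5: swap(3,7), lo=4 mid=8 ⇒ [2,3,3,2,5,5,5,5,2,4]
2<5: swap(4,8), lo=5 mid=9 ⇒ [2,3,3,2,2,5,5,5,5,4]
4<5: swap(5,9), lo=6 mid=10 ⇒ [2,3,3,2,2,4,5,5,5,5]
done. lo=6 hi=9; nums=[2,3,3,2,2,4,5,5,5,5]

[2,3,3,2,2,4,5,5,5,5]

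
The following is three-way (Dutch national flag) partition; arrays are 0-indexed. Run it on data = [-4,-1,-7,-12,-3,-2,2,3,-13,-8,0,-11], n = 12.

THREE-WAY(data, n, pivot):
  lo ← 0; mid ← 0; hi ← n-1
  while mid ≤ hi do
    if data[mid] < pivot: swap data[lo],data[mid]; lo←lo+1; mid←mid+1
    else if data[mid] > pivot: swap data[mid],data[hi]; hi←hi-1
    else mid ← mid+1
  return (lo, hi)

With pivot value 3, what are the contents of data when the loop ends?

pivot = 3; lo=0, mid=0, hi=11
data[mid]=-4<3: swap data[0],data[0]; lo=1,mid=1 → [-4,-1,-7,-12,-3,-2,2,3,-13,-8,0,-11]
data[mid]=-1<3: swap data[1],data[1]; lo=2,mid=2 → [-4,-1,-7,-12,-3,-2,2,3,-13,-8,0,-11]
data[mid]=-7<3: swap data[2],data[2]; lo=3,mid=3 → [-4,-1,-7,-12,-3,-2,2,3,-13,-8,0,-11]
data[mid]=-12<3: swap data[3],data[3]; lo=4,mid=4 → [-4,-1,-7,-12,-3,-2,2,3,-13,-8,0,-11]
data[mid]=-3<3: swap data[4],data[4]; lo=5,mid=5 → [-4,-1,-7,-12,-3,-2,2,3,-13,-8,0,-11]
data[mid]=-2<3: swap data[5],data[5]; lo=6,mid=6 → [-4,-1,-7,-12,-3,-2,2,3,-13,-8,0,-11]
data[mid]=2<3: swap data[6],data[6]; lo=7,mid=7 → [-4,-1,-7,-12,-3,-2,2,3,-13,-8,0,-11]
data[mid]=3=3: mid=8
data[mid]=-13<3: swap data[7],data[8]; lo=8,mid=9 → [-4,-1,-7,-12,-3,-2,2,-13,3,-8,0,-11]
data[mid]=-8<3: swap data[8],data[9]; lo=9,mid=10 → [-4,-1,-7,-12,-3,-2,2,-13,-8,3,0,-11]
data[mid]=0<3: swap data[9],data[10]; lo=10,mid=11 → [-4,-1,-7,-12,-3,-2,2,-13,-8,0,3,-11]
data[mid]=-11<3: swap data[10],data[11]; lo=11,mid=12 → [-4,-1,-7,-12,-3,-2,2,-13,-8,0,-11,3]
end: lo=11, hi=11; data = [-4,-1,-7,-12,-3,-2,2,-13,-8,0,-11,3]

[-4,-1,-7,-12,-3,-2,2,-13,-8,0,-11,3]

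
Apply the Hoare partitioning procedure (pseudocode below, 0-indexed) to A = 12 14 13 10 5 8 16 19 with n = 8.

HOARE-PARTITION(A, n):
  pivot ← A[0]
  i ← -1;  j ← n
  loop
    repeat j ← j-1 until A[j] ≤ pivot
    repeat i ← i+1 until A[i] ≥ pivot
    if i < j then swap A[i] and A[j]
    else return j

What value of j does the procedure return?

2

pivot = A[0] = 12; i = -1, j = 8
j→5 (A[5]=8≤12), i→0 (A[0]=12≥12); i<j, swap → 8 14 13 10 5 12 16 19
j→4 (A[4]=5≤12), i→1 (A[1]=14≥12); i<j, swap → 8 5 13 10 14 12 16 19
j→3 (A[3]=10≤12), i→2 (A[2]=13≥12); i<j, swap → 8 5 10 13 14 12 16 19
j→2, i→3; i≥j, return j=2. A = 8 5 10 13 14 12 16 19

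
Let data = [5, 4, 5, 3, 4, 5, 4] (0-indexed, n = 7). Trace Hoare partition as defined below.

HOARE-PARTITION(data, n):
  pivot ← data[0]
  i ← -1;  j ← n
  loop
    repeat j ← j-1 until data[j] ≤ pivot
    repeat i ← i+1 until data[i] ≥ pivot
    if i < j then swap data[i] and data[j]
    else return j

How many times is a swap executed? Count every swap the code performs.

pivot = data[0] = 5; i = -1, j = 7
j→6 (data[6]=4≤5), i→0 (data[0]=5≥5); i<j, swap → [4, 4, 5, 3, 4, 5, 5]
j→5 (data[5]=5≤5), i→2 (data[2]=5≥5); i<j, swap → [4, 4, 5, 3, 4, 5, 5]
j→4, i→5; i≥j, return j=4. data = [4, 4, 5, 3, 4, 5, 5]

2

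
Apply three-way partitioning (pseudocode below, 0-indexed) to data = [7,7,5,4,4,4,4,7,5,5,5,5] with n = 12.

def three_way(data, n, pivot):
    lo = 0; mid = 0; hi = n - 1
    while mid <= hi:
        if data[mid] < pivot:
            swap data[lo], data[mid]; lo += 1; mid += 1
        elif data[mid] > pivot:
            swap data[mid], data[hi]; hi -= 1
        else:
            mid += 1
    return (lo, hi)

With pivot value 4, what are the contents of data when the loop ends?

[4,4,4,4,5,7,7,5,5,5,5,7]

pivot = 4; lo=0, mid=0, hi=11
data[mid]=7>4: swap data[0],data[11]; hi=10 → [5,7,5,4,4,4,4,7,5,5,5,7]
data[mid]=5>4: swap data[0],data[10]; hi=9 → [5,7,5,4,4,4,4,7,5,5,5,7]
data[mid]=5>4: swap data[0],data[9]; hi=8 → [5,7,5,4,4,4,4,7,5,5,5,7]
data[mid]=5>4: swap data[0],data[8]; hi=7 → [5,7,5,4,4,4,4,7,5,5,5,7]
data[mid]=5>4: swap data[0],data[7]; hi=6 → [7,7,5,4,4,4,4,5,5,5,5,7]
data[mid]=7>4: swap data[0],data[6]; hi=5 → [4,7,5,4,4,4,7,5,5,5,5,7]
data[mid]=4=4: mid=1
data[mid]=7>4: swap data[1],data[5]; hi=4 → [4,4,5,4,4,7,7,5,5,5,5,7]
data[mid]=4=4: mid=2
data[mid]=5>4: swap data[2],data[4]; hi=3 → [4,4,4,4,5,7,7,5,5,5,5,7]
data[mid]=4=4: mid=3
data[mid]=4=4: mid=4
end: lo=0, hi=3; data = [4,4,4,4,5,7,7,5,5,5,5,7]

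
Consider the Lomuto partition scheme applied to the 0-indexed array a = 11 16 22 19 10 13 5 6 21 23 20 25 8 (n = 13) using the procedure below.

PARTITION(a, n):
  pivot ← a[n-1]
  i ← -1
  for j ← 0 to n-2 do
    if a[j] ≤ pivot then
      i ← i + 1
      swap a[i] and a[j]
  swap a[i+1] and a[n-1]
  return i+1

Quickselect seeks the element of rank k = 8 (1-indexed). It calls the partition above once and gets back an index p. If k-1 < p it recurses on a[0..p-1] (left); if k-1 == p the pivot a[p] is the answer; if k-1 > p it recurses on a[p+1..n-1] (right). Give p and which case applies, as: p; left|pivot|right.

2; right

pivot = a[12] = 8; i = -1
j=0: a[0]=11 > 8 → no swap
j=1: a[1]=16 > 8 → no swap
j=2: a[2]=22 > 8 → no swap
j=3: a[3]=19 > 8 → no swap
j=4: a[4]=10 > 8 → no swap
j=5: a[5]=13 > 8 → no swap
j=6: a[6]=5 ≤ 8 → i=0, swap a[0],a[6] → 5 16 22 19 10 13 11 6 21 23 20 25 8
j=7: a[7]=6 ≤ 8 → i=1, swap a[1],a[7] → 5 6 22 19 10 13 11 16 21 23 20 25 8
j=8: a[8]=21 > 8 → no swap
j=9: a[9]=23 > 8 → no swap
j=10: a[10]=20 > 8 → no swap
j=11: a[11]=25 > 8 → no swap
final swap a[2],a[12] → 5 6 8 19 10 13 11 16 21 23 20 25 22; return 2
p = 2; k-1 = 7 > 2 ⇒ right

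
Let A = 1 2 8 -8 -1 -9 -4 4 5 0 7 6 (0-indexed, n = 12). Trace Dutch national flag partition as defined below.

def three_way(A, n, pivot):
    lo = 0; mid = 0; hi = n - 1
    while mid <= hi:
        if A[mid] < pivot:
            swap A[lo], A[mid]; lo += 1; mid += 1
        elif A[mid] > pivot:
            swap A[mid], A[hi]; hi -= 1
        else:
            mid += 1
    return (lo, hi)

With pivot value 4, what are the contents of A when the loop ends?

lo=0 mid=0 hi=11
1<4: swap(0,0), lo=1 mid=1 ⇒ 1 2 8 -8 -1 -9 -4 4 5 0 7 6
2<4: swap(1,1), lo=2 mid=2 ⇒ 1 2 8 -8 -1 -9 -4 4 5 0 7 6
8>4: swap(2,11), hi=10 ⇒ 1 2 6 -8 -1 -9 -4 4 5 0 7 8
6>4: swap(2,10), hi=9 ⇒ 1 2 7 -8 -1 -9 -4 4 5 0 6 8
7>4: swap(2,9), hi=8 ⇒ 1 2 0 -8 -1 -9 -4 4 5 7 6 8
0<4: swap(2,2), lo=3 mid=3 ⇒ 1 2 0 -8 -1 -9 -4 4 5 7 6 8
-8<4: swap(3,3), lo=4 mid=4 ⇒ 1 2 0 -8 -1 -9 -4 4 5 7 6 8
-1<4: swap(4,4), lo=5 mid=5 ⇒ 1 2 0 -8 -1 -9 -4 4 5 7 6 8
-9<4: swap(5,5), lo=6 mid=6 ⇒ 1 2 0 -8 -1 -9 -4 4 5 7 6 8
-4<4: swap(6,6), lo=7 mid=7 ⇒ 1 2 0 -8 -1 -9 -4 4 5 7 6 8
4=4: mid=8
5>4: swap(8,8), hi=7 ⇒ 1 2 0 -8 -1 -9 -4 4 5 7 6 8
done. lo=7 hi=7; A=1 2 0 -8 -1 -9 -4 4 5 7 6 8

1 2 0 -8 -1 -9 -4 4 5 7 6 8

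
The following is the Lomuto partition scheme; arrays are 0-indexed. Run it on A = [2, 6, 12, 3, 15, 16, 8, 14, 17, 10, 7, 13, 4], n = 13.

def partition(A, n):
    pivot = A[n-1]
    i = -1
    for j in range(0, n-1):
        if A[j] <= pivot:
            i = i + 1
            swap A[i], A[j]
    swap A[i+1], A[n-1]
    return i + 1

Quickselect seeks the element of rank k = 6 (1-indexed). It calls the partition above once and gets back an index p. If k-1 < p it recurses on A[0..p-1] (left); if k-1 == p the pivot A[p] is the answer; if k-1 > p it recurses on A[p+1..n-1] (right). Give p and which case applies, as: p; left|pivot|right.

2; right

pivot=4, i=-1
j=0: 2≤4, i=0, swap(0,0) ⇒ [2, 6, 12, 3, 15, 16, 8, 14, 17, 10, 7, 13, 4]
j=1: 6>4, skip
j=2: 12>4, skip
j=3: 3≤4, i=1, swap(1,3) ⇒ [2, 3, 12, 6, 15, 16, 8, 14, 17, 10, 7, 13, 4]
j=4: 15>4, skip
j=5: 16>4, skip
j=6: 8>4, skip
j=7: 14>4, skip
j=8: 17>4, skip
j=9: 10>4, skip
j=10: 7>4, skip
j=11: 13>4, skip
swap(2,12) ⇒ [2, 3, 4, 6, 15, 16, 8, 14, 17, 10, 7, 13, 12]; return 2
p = 2; k-1 = 5 > 2 ⇒ right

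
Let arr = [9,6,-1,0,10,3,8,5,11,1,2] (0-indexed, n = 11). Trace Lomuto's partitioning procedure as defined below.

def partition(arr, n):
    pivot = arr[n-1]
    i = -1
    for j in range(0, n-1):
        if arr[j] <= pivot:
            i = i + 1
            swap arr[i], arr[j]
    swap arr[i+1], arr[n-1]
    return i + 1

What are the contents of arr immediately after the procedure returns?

pivot=2, i=-1
j=0: 9>2, skip
j=1: 6>2, skip
j=2: -1≤2, i=0, swap(0,2) ⇒ [-1,6,9,0,10,3,8,5,11,1,2]
j=3: 0≤2, i=1, swap(1,3) ⇒ [-1,0,9,6,10,3,8,5,11,1,2]
j=4: 10>2, skip
j=5: 3>2, skip
j=6: 8>2, skip
j=7: 5>2, skip
j=8: 11>2, skip
j=9: 1≤2, i=2, swap(2,9) ⇒ [-1,0,1,6,10,3,8,5,11,9,2]
swap(3,10) ⇒ [-1,0,1,2,10,3,8,5,11,9,6]; return 3

[-1,0,1,2,10,3,8,5,11,9,6]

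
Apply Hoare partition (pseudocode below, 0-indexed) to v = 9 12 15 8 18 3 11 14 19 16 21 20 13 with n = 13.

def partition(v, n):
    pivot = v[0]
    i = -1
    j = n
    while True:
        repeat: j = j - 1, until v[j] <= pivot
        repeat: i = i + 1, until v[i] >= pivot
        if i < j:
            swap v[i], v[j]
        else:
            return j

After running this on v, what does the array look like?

pivot=9
j stops at 5 (3), i stops at 0 (9); swap ⇒ 3 12 15 8 18 9 11 14 19 16 21 20 13
j stops at 3 (8), i stops at 1 (12); swap ⇒ 3 8 15 12 18 9 11 14 19 16 21 20 13
j stops at 1, i stops at 2; i≥j ⇒ return 1. v=3 8 15 12 18 9 11 14 19 16 21 20 13

3 8 15 12 18 9 11 14 19 16 21 20 13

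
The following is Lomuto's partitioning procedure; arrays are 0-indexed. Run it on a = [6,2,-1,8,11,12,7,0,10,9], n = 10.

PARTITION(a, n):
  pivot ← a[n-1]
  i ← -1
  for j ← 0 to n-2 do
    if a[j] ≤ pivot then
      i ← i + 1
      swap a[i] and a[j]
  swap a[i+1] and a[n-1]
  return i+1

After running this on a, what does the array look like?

pivot = a[9] = 9; i = -1
j=0: a[0]=6 ≤ 9 → i=0, swap a[0],a[0] (no change) → [6,2,-1,8,11,12,7,0,10,9]
j=1: a[1]=2 ≤ 9 → i=1, swap a[1],a[1] (no change) → [6,2,-1,8,11,12,7,0,10,9]
j=2: a[2]=-1 ≤ 9 → i=2, swap a[2],a[2] (no change) → [6,2,-1,8,11,12,7,0,10,9]
j=3: a[3]=8 ≤ 9 → i=3, swap a[3],a[3] (no change) → [6,2,-1,8,11,12,7,0,10,9]
j=4: a[4]=11 > 9 → no swap
j=5: a[5]=12 > 9 → no swap
j=6: a[6]=7 ≤ 9 → i=4, swap a[4],a[6] → [6,2,-1,8,7,12,11,0,10,9]
j=7: a[7]=0 ≤ 9 → i=5, swap a[5],a[7] → [6,2,-1,8,7,0,11,12,10,9]
j=8: a[8]=10 > 9 → no swap
final swap a[6],a[9] → [6,2,-1,8,7,0,9,12,10,11]; return 6

[6,2,-1,8,7,0,9,12,10,11]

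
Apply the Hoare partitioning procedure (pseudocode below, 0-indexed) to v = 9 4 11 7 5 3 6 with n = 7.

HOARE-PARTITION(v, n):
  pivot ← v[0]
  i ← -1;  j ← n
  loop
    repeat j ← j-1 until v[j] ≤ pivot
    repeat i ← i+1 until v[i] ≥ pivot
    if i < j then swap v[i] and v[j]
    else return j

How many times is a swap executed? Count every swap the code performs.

2

pivot=9
j stops at 6 (6), i stops at 0 (9); swap ⇒ 6 4 11 7 5 3 9
j stops at 5 (3), i stops at 2 (11); swap ⇒ 6 4 3 7 5 11 9
j stops at 4, i stops at 5; i≥j ⇒ return 4. v=6 4 3 7 5 11 9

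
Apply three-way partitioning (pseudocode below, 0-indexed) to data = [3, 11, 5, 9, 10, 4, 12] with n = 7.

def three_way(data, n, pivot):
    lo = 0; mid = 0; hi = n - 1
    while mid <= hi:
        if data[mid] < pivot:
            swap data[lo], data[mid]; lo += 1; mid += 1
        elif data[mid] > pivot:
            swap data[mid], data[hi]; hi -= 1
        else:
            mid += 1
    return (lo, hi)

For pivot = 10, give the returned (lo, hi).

(4, 4)

pivot = 10; lo=0, mid=0, hi=6
data[mid]=3<10: swap data[0],data[0]; lo=1,mid=1 → [3, 11, 5, 9, 10, 4, 12]
data[mid]=11>10: swap data[1],data[6]; hi=5 → [3, 12, 5, 9, 10, 4, 11]
data[mid]=12>10: swap data[1],data[5]; hi=4 → [3, 4, 5, 9, 10, 12, 11]
data[mid]=4<10: swap data[1],data[1]; lo=2,mid=2 → [3, 4, 5, 9, 10, 12, 11]
data[mid]=5<10: swap data[2],data[2]; lo=3,mid=3 → [3, 4, 5, 9, 10, 12, 11]
data[mid]=9<10: swap data[3],data[3]; lo=4,mid=4 → [3, 4, 5, 9, 10, 12, 11]
data[mid]=10=10: mid=5
end: lo=4, hi=4; data = [3, 4, 5, 9, 10, 12, 11]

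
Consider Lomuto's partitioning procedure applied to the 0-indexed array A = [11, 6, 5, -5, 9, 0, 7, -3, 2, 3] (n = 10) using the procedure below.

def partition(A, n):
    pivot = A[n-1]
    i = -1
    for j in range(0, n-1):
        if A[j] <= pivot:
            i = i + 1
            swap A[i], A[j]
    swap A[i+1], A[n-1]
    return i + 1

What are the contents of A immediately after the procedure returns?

[-5, 0, -3, 2, 3, 6, 7, 5, 11, 9]

pivot = A[9] = 3; i = -1
j=0: A[0]=11 > 3 → no swap
j=1: A[1]=6 > 3 → no swap
j=2: A[2]=5 > 3 → no swap
j=3: A[3]=-5 ≤ 3 → i=0, swap A[0],A[3] → [-5, 6, 5, 11, 9, 0, 7, -3, 2, 3]
j=4: A[4]=9 > 3 → no swap
j=5: A[5]=0 ≤ 3 → i=1, swap A[1],A[5] → [-5, 0, 5, 11, 9, 6, 7, -3, 2, 3]
j=6: A[6]=7 > 3 → no swap
j=7: A[7]=-3 ≤ 3 → i=2, swap A[2],A[7] → [-5, 0, -3, 11, 9, 6, 7, 5, 2, 3]
j=8: A[8]=2 ≤ 3 → i=3, swap A[3],A[8] → [-5, 0, -3, 2, 9, 6, 7, 5, 11, 3]
final swap A[4],A[9] → [-5, 0, -3, 2, 3, 6, 7, 5, 11, 9]; return 4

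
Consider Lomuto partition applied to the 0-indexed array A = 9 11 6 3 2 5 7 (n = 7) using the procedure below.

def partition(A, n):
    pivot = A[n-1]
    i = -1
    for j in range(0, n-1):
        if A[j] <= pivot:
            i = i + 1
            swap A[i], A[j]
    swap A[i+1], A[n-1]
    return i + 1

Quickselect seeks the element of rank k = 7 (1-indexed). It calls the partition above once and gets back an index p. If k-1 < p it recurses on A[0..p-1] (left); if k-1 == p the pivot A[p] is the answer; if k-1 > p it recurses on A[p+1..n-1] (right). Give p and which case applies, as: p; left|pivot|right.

pivot=7, i=-1
j=0: 9>7, skip
j=1: 11>7, skip
j=2: 6≤7, i=0, swap(0,2) ⇒ 6 11 9 3 2 5 7
j=3: 3≤7, i=1, swap(1,3) ⇒ 6 3 9 11 2 5 7
j=4: 2≤7, i=2, swap(2,4) ⇒ 6 3 2 11 9 5 7
j=5: 5≤7, i=3, swap(3,5) ⇒ 6 3 2 5 9 11 7
swap(4,6) ⇒ 6 3 2 5 7 11 9; return 4
p = 4; k-1 = 6 > 4 ⇒ right

4; right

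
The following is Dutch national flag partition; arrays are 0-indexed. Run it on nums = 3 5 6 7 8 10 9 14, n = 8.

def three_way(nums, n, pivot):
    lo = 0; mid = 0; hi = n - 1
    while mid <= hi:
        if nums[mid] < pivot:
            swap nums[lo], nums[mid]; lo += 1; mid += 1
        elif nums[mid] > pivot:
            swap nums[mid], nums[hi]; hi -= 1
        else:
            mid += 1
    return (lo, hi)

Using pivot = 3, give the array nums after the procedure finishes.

pivot = 3; lo=0, mid=0, hi=7
nums[mid]=3=3: mid=1
nums[mid]=5>3: swap nums[1],nums[7]; hi=6 → 3 14 6 7 8 10 9 5
nums[mid]=14>3: swap nums[1],nums[6]; hi=5 → 3 9 6 7 8 10 14 5
nums[mid]=9>3: swap nums[1],nums[5]; hi=4 → 3 10 6 7 8 9 14 5
nums[mid]=10>3: swap nums[1],nums[4]; hi=3 → 3 8 6 7 10 9 14 5
nums[mid]=8>3: swap nums[1],nums[3]; hi=2 → 3 7 6 8 10 9 14 5
nums[mid]=7>3: swap nums[1],nums[2]; hi=1 → 3 6 7 8 10 9 14 5
nums[mid]=6>3: swap nums[1],nums[1]; hi=0 → 3 6 7 8 10 9 14 5
end: lo=0, hi=0; nums = 3 6 7 8 10 9 14 5

3 6 7 8 10 9 14 5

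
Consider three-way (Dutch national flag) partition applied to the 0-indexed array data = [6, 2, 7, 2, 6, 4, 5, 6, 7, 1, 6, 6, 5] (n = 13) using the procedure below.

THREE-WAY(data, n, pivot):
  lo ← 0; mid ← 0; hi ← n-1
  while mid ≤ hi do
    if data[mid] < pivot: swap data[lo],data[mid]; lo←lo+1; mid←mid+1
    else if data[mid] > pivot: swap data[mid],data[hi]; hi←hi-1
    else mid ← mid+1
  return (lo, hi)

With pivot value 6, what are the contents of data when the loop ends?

[2, 5, 2, 4, 5, 1, 6, 6, 6, 6, 6, 7, 7]

lo=0 mid=0 hi=12
6=6: mid=1
2<6: swap(0,1), lo=1 mid=2 ⇒ [2, 6, 7, 2, 6, 4, 5, 6, 7, 1, 6, 6, 5]
7>6: swap(2,12), hi=11 ⇒ [2, 6, 5, 2, 6, 4, 5, 6, 7, 1, 6, 6, 7]
5<6: swap(1,2), lo=2 mid=3 ⇒ [2, 5, 6, 2, 6, 4, 5, 6, 7, 1, 6, 6, 7]
2<6: swap(2,3), lo=3 mid=4 ⇒ [2, 5, 2, 6, 6, 4, 5, 6, 7, 1, 6, 6, 7]
6=6: mid=5
4<6: swap(3,5), lo=4 mid=6 ⇒ [2, 5, 2, 4, 6, 6, 5, 6, 7, 1, 6, 6, 7]
5<6: swap(4,6), lo=5 mid=7 ⇒ [2, 5, 2, 4, 5, 6, 6, 6, 7, 1, 6, 6, 7]
6=6: mid=8
7>6: swap(8,11), hi=10 ⇒ [2, 5, 2, 4, 5, 6, 6, 6, 6, 1, 6, 7, 7]
6=6: mid=9
1<6: swap(5,9), lo=6 mid=10 ⇒ [2, 5, 2, 4, 5, 1, 6, 6, 6, 6, 6, 7, 7]
6=6: mid=11
done. lo=6 hi=10; data=[2, 5, 2, 4, 5, 1, 6, 6, 6, 6, 6, 7, 7]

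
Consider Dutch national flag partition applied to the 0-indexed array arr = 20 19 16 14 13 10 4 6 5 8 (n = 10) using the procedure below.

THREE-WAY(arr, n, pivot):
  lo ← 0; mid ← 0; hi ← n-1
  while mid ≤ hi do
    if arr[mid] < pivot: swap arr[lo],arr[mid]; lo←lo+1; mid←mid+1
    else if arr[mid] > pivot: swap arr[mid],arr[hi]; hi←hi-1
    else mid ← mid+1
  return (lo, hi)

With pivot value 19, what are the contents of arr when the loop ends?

lo=0 mid=0 hi=9
20>19: swap(0,9), hi=8 ⇒ 8 19 16 14 13 10 4 6 5 20
8<19: swap(0,0), lo=1 mid=1 ⇒ 8 19 16 14 13 10 4 6 5 20
19=19: mid=2
16<19: swap(1,2), lo=2 mid=3 ⇒ 8 16 19 14 13 10 4 6 5 20
14<19: swap(2,3), lo=3 mid=4 ⇒ 8 16 14 19 13 10 4 6 5 20
13<19: swap(3,4), lo=4 mid=5 ⇒ 8 16 14 13 19 10 4 6 5 20
10<19: swap(4,5), lo=5 mid=6 ⇒ 8 16 14 13 10 19 4 6 5 20
4<19: swap(5,6), lo=6 mid=7 ⇒ 8 16 14 13 10 4 19 6 5 20
6<19: swap(6,7), lo=7 mid=8 ⇒ 8 16 14 13 10 4 6 19 5 20
5<19: swap(7,8), lo=8 mid=9 ⇒ 8 16 14 13 10 4 6 5 19 20
done. lo=8 hi=8; arr=8 16 14 13 10 4 6 5 19 20

8 16 14 13 10 4 6 5 19 20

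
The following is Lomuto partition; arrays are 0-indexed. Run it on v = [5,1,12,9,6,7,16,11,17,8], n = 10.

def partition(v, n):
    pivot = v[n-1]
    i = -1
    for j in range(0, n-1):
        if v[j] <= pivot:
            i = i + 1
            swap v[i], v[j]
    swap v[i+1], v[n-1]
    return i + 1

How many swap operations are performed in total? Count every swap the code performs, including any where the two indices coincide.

5

pivot=8, i=-1
j=0: 5≤8, i=0, swap(0,0) ⇒ [5,1,12,9,6,7,16,11,17,8]
j=1: 1≤8, i=1, swap(1,1) ⇒ [5,1,12,9,6,7,16,11,17,8]
j=2: 12>8, skip
j=3: 9>8, skip
j=4: 6≤8, i=2, swap(2,4) ⇒ [5,1,6,9,12,7,16,11,17,8]
j=5: 7≤8, i=3, swap(3,5) ⇒ [5,1,6,7,12,9,16,11,17,8]
j=6: 16>8, skip
j=7: 11>8, skip
j=8: 17>8, skip
swap(4,9) ⇒ [5,1,6,7,8,9,16,11,17,12]; return 4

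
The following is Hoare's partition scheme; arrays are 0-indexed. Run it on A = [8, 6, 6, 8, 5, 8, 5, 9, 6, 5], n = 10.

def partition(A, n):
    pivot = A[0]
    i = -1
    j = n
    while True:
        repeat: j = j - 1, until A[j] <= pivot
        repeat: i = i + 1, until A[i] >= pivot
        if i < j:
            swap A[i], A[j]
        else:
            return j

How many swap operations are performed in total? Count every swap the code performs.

3

pivot=8
j stops at 9 (5), i stops at 0 (8); swap ⇒ [5, 6, 6, 8, 5, 8, 5, 9, 6, 8]
j stops at 8 (6), i stops at 3 (8); swap ⇒ [5, 6, 6, 6, 5, 8, 5, 9, 8, 8]
j stops at 6 (5), i stops at 5 (8); swap ⇒ [5, 6, 6, 6, 5, 5, 8, 9, 8, 8]
j stops at 5, i stops at 6; i≥j ⇒ return 5. A=[5, 6, 6, 6, 5, 5, 8, 9, 8, 8]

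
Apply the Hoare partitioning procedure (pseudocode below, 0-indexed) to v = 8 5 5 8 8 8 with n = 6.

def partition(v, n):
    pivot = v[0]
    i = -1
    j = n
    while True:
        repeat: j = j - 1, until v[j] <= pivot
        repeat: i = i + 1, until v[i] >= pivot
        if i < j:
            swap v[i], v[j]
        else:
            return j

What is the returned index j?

3

pivot = v[0] = 8; i = -1, j = 6
j→5 (v[5]=8≤8), i→0 (v[0]=8≥8); i<j, swap → 8 5 5 8 8 8
j→4 (v[4]=8≤8), i→3 (v[3]=8≥8); i<j, swap → 8 5 5 8 8 8
j→3, i→4; i≥j, return j=3. v = 8 5 5 8 8 8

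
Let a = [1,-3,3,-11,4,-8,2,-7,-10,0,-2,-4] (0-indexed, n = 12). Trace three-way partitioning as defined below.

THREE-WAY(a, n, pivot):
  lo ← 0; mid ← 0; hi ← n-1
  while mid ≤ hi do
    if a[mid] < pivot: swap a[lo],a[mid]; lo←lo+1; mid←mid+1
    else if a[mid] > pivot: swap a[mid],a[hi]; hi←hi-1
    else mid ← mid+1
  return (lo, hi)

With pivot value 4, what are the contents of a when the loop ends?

lo=0 mid=0 hi=11
1<4: swap(0,0), lo=1 mid=1 ⇒ [1,-3,3,-11,4,-8,2,-7,-10,0,-2,-4]
-3<4: swap(1,1), lo=2 mid=2 ⇒ [1,-3,3,-11,4,-8,2,-7,-10,0,-2,-4]
3<4: swap(2,2), lo=3 mid=3 ⇒ [1,-3,3,-11,4,-8,2,-7,-10,0,-2,-4]
-11<4: swap(3,3), lo=4 mid=4 ⇒ [1,-3,3,-11,4,-8,2,-7,-10,0,-2,-4]
4=4: mid=5
-8<4: swap(4,5), lo=5 mid=6 ⇒ [1,-3,3,-11,-8,4,2,-7,-10,0,-2,-4]
2<4: swap(5,6), lo=6 mid=7 ⇒ [1,-3,3,-11,-8,2,4,-7,-10,0,-2,-4]
-7<4: swap(6,7), lo=7 mid=8 ⇒ [1,-3,3,-11,-8,2,-7,4,-10,0,-2,-4]
-10<4: swap(7,8), lo=8 mid=9 ⇒ [1,-3,3,-11,-8,2,-7,-10,4,0,-2,-4]
0<4: swap(8,9), lo=9 mid=10 ⇒ [1,-3,3,-11,-8,2,-7,-10,0,4,-2,-4]
-2<4: swap(9,10), lo=10 mid=11 ⇒ [1,-3,3,-11,-8,2,-7,-10,0,-2,4,-4]
-4<4: swap(10,11), lo=11 mid=12 ⇒ [1,-3,3,-11,-8,2,-7,-10,0,-2,-4,4]
done. lo=11 hi=11; a=[1,-3,3,-11,-8,2,-7,-10,0,-2,-4,4]

[1,-3,3,-11,-8,2,-7,-10,0,-2,-4,4]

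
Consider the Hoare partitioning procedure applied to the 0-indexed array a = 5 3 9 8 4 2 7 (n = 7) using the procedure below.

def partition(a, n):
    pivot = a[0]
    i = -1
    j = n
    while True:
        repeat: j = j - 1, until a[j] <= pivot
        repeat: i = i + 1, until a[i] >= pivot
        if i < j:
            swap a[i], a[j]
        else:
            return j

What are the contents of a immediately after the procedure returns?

2 3 4 8 9 5 7

pivot = a[0] = 5; i = -1, j = 7
j→5 (a[5]=2≤5), i→0 (a[0]=5≥5); i<j, swap → 2 3 9 8 4 5 7
j→4 (a[4]=4≤5), i→2 (a[2]=9≥5); i<j, swap → 2 3 4 8 9 5 7
j→2, i→3; i≥j, return j=2. a = 2 3 4 8 9 5 7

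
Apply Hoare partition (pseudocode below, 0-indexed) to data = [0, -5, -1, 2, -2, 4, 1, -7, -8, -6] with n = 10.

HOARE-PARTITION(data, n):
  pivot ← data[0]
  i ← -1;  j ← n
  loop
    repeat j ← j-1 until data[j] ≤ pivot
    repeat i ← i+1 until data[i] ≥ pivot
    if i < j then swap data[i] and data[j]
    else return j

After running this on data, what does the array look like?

[-6, -5, -1, -8, -2, -7, 1, 4, 2, 0]

pivot = data[0] = 0; i = -1, j = 10
j→9 (data[9]=-6≤0), i→0 (data[0]=0≥0); i<j, swap → [-6, -5, -1, 2, -2, 4, 1, -7, -8, 0]
j→8 (data[8]=-8≤0), i→3 (data[3]=2≥0); i<j, swap → [-6, -5, -1, -8, -2, 4, 1, -7, 2, 0]
j→7 (data[7]=-7≤0), i→5 (data[5]=4≥0); i<j, swap → [-6, -5, -1, -8, -2, -7, 1, 4, 2, 0]
j→5, i→6; i≥j, return j=5. data = [-6, -5, -1, -8, -2, -7, 1, 4, 2, 0]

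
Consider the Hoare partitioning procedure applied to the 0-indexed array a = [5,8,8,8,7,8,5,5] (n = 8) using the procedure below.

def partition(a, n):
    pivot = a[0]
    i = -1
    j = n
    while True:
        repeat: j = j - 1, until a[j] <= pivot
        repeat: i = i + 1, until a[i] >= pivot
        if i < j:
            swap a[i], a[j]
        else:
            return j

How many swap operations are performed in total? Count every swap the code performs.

2

pivot = a[0] = 5; i = -1, j = 8
j→7 (a[7]=5≤5), i→0 (a[0]=5≥5); i<j, swap → [5,8,8,8,7,8,5,5]
j→6 (a[6]=5≤5), i→1 (a[1]=8≥5); i<j, swap → [5,5,8,8,7,8,8,5]
j→1, i→2; i≥j, return j=1. a = [5,5,8,8,7,8,8,5]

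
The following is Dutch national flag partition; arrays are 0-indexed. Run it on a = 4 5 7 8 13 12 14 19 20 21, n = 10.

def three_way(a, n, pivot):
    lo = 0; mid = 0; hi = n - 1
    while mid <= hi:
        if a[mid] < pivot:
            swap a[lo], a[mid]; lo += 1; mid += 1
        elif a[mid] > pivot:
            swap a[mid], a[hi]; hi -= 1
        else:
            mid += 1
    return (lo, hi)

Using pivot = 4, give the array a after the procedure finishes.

lo=0 mid=0 hi=9
4=4: mid=1
5>4: swap(1,9), hi=8 ⇒ 4 21 7 8 13 12 14 19 20 5
21>4: swap(1,8), hi=7 ⇒ 4 20 7 8 13 12 14 19 21 5
20>4: swap(1,7), hi=6 ⇒ 4 19 7 8 13 12 14 20 21 5
19>4: swap(1,6), hi=5 ⇒ 4 14 7 8 13 12 19 20 21 5
14>4: swap(1,5), hi=4 ⇒ 4 12 7 8 13 14 19 20 21 5
12>4: swap(1,4), hi=3 ⇒ 4 13 7 8 12 14 19 20 21 5
13>4: swap(1,3), hi=2 ⇒ 4 8 7 13 12 14 19 20 21 5
8>4: swap(1,2), hi=1 ⇒ 4 7 8 13 12 14 19 20 21 5
7>4: swap(1,1), hi=0 ⇒ 4 7 8 13 12 14 19 20 21 5
done. lo=0 hi=0; a=4 7 8 13 12 14 19 20 21 5

4 7 8 13 12 14 19 20 21 5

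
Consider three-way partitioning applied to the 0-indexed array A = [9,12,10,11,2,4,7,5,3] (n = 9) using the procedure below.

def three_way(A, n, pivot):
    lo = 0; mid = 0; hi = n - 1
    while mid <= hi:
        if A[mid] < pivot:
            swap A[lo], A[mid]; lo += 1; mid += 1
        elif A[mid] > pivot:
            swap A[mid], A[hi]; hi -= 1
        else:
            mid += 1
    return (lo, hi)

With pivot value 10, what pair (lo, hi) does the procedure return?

(6, 6)

lo=0 mid=0 hi=8
9<10: swap(0,0), lo=1 mid=1 ⇒ [9,12,10,11,2,4,7,5,3]
12>10: swap(1,8), hi=7 ⇒ [9,3,10,11,2,4,7,5,12]
3<10: swap(1,1), lo=2 mid=2 ⇒ [9,3,10,11,2,4,7,5,12]
10=10: mid=3
11>10: swap(3,7), hi=6 ⇒ [9,3,10,5,2,4,7,11,12]
5<10: swap(2,3), lo=3 mid=4 ⇒ [9,3,5,10,2,4,7,11,12]
2<10: swap(3,4), lo=4 mid=5 ⇒ [9,3,5,2,10,4,7,11,12]
4<10: swap(4,5), lo=5 mid=6 ⇒ [9,3,5,2,4,10,7,11,12]
7<10: swap(5,6), lo=6 mid=7 ⇒ [9,3,5,2,4,7,10,11,12]
done. lo=6 hi=6; A=[9,3,5,2,4,7,10,11,12]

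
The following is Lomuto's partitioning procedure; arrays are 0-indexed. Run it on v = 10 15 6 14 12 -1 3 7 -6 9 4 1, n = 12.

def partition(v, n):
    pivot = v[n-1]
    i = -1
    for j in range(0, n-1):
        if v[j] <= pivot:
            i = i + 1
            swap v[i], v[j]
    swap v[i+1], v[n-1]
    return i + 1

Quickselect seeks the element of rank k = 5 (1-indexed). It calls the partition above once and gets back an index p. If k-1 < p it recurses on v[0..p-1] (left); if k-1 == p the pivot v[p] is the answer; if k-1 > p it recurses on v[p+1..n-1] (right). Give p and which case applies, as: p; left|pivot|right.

2; right

pivot = v[11] = 1; i = -1
j=0: v[0]=10 > 1 → no swap
j=1: v[1]=15 > 1 → no swap
j=2: v[2]=6 > 1 → no swap
j=3: v[3]=14 > 1 → no swap
j=4: v[4]=12 > 1 → no swap
j=5: v[5]=-1 ≤ 1 → i=0, swap v[0],v[5] → -1 15 6 14 12 10 3 7 -6 9 4 1
j=6: v[6]=3 > 1 → no swap
j=7: v[7]=7 > 1 → no swap
j=8: v[8]=-6 ≤ 1 → i=1, swap v[1],v[8] → -1 -6 6 14 12 10 3 7 15 9 4 1
j=9: v[9]=9 > 1 → no swap
j=10: v[10]=4 > 1 → no swap
final swap v[2],v[11] → -1 -6 1 14 12 10 3 7 15 9 4 6; return 2
p = 2; k-1 = 4 > 2 ⇒ right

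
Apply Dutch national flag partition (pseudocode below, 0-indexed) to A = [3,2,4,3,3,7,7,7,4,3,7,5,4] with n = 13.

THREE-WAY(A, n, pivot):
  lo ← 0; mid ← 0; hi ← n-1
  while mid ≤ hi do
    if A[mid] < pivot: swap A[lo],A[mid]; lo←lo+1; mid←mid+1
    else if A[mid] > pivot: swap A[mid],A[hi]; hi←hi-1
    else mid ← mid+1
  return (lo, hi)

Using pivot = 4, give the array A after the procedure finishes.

pivot = 4; lo=0, mid=0, hi=12
A[mid]=3<4: swap A[0],A[0]; lo=1,mid=1 → [3,2,4,3,3,7,7,7,4,3,7,5,4]
A[mid]=2<4: swap A[1],A[1]; lo=2,mid=2 → [3,2,4,3,3,7,7,7,4,3,7,5,4]
A[mid]=4=4: mid=3
A[mid]=3<4: swap A[2],A[3]; lo=3,mid=4 → [3,2,3,4,3,7,7,7,4,3,7,5,4]
A[mid]=3<4: swap A[3],A[4]; lo=4,mid=5 → [3,2,3,3,4,7,7,7,4,3,7,5,4]
A[mid]=7>4: swap A[5],A[12]; hi=11 → [3,2,3,3,4,4,7,7,4,3,7,5,7]
A[mid]=4=4: mid=6
A[mid]=7>4: swap A[6],A[11]; hi=10 → [3,2,3,3,4,4,5,7,4,3,7,7,7]
A[mid]=5>4: swap A[6],A[10]; hi=9 → [3,2,3,3,4,4,7,7,4,3,5,7,7]
A[mid]=7>4: swap A[6],A[9]; hi=8 → [3,2,3,3,4,4,3,7,4,7,5,7,7]
A[mid]=3<4: swap A[4],A[6]; lo=5,mid=7 → [3,2,3,3,3,4,4,7,4,7,5,7,7]
A[mid]=7>4: swap A[7],A[8]; hi=7 → [3,2,3,3,3,4,4,4,7,7,5,7,7]
A[mid]=4=4: mid=8
end: lo=5, hi=7; A = [3,2,3,3,3,4,4,4,7,7,5,7,7]

[3,2,3,3,3,4,4,4,7,7,5,7,7]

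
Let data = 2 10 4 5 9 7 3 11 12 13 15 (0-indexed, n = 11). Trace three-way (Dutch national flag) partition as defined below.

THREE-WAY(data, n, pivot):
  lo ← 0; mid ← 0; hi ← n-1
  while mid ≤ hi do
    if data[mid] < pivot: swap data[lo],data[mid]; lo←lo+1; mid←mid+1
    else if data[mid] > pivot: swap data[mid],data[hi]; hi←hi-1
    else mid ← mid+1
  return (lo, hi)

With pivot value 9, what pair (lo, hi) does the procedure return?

lo=0 mid=0 hi=10
2<9: swap(0,0), lo=1 mid=1 ⇒ 2 10 4 5 9 7 3 11 12 13 15
10>9: swap(1,10), hi=9 ⇒ 2 15 4 5 9 7 3 11 12 13 10
15>9: swap(1,9), hi=8 ⇒ 2 13 4 5 9 7 3 11 12 15 10
13>9: swap(1,8), hi=7 ⇒ 2 12 4 5 9 7 3 11 13 15 10
12>9: swap(1,7), hi=6 ⇒ 2 11 4 5 9 7 3 12 13 15 10
11>9: swap(1,6), hi=5 ⇒ 2 3 4 5 9 7 11 12 13 15 10
3<9: swap(1,1), lo=2 mid=2 ⇒ 2 3 4 5 9 7 11 12 13 15 10
4<9: swap(2,2), lo=3 mid=3 ⇒ 2 3 4 5 9 7 11 12 13 15 10
5<9: swap(3,3), lo=4 mid=4 ⇒ 2 3 4 5 9 7 11 12 13 15 10
9=9: mid=5
7<9: swap(4,5), lo=5 mid=6 ⇒ 2 3 4 5 7 9 11 12 13 15 10
done. lo=5 hi=5; data=2 3 4 5 7 9 11 12 13 15 10

(5, 5)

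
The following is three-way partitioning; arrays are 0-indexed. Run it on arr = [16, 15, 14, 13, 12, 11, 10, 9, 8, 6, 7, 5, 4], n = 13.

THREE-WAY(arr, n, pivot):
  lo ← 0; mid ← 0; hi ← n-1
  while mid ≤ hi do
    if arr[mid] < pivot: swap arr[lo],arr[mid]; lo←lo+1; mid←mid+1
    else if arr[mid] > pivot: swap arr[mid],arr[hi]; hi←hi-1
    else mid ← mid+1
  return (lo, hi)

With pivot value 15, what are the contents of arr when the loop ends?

[4, 14, 13, 12, 11, 10, 9, 8, 6, 7, 5, 15, 16]

pivot = 15; lo=0, mid=0, hi=12
arr[mid]=16>15: swap arr[0],arr[12]; hi=11 → [4, 15, 14, 13, 12, 11, 10, 9, 8, 6, 7, 5, 16]
arr[mid]=4<15: swap arr[0],arr[0]; lo=1,mid=1 → [4, 15, 14, 13, 12, 11, 10, 9, 8, 6, 7, 5, 16]
arr[mid]=15=15: mid=2
arr[mid]=14<15: swap arr[1],arr[2]; lo=2,mid=3 → [4, 14, 15, 13, 12, 11, 10, 9, 8, 6, 7, 5, 16]
arr[mid]=13<15: swap arr[2],arr[3]; lo=3,mid=4 → [4, 14, 13, 15, 12, 11, 10, 9, 8, 6, 7, 5, 16]
arr[mid]=12<15: swap arr[3],arr[4]; lo=4,mid=5 → [4, 14, 13, 12, 15, 11, 10, 9, 8, 6, 7, 5, 16]
arr[mid]=11<15: swap arr[4],arr[5]; lo=5,mid=6 → [4, 14, 13, 12, 11, 15, 10, 9, 8, 6, 7, 5, 16]
arr[mid]=10<15: swap arr[5],arr[6]; lo=6,mid=7 → [4, 14, 13, 12, 11, 10, 15, 9, 8, 6, 7, 5, 16]
arr[mid]=9<15: swap arr[6],arr[7]; lo=7,mid=8 → [4, 14, 13, 12, 11, 10, 9, 15, 8, 6, 7, 5, 16]
arr[mid]=8<15: swap arr[7],arr[8]; lo=8,mid=9 → [4, 14, 13, 12, 11, 10, 9, 8, 15, 6, 7, 5, 16]
arr[mid]=6<15: swap arr[8],arr[9]; lo=9,mid=10 → [4, 14, 13, 12, 11, 10, 9, 8, 6, 15, 7, 5, 16]
arr[mid]=7<15: swap arr[9],arr[10]; lo=10,mid=11 → [4, 14, 13, 12, 11, 10, 9, 8, 6, 7, 15, 5, 16]
arr[mid]=5<15: swap arr[10],arr[11]; lo=11,mid=12 → [4, 14, 13, 12, 11, 10, 9, 8, 6, 7, 5, 15, 16]
end: lo=11, hi=11; arr = [4, 14, 13, 12, 11, 10, 9, 8, 6, 7, 5, 15, 16]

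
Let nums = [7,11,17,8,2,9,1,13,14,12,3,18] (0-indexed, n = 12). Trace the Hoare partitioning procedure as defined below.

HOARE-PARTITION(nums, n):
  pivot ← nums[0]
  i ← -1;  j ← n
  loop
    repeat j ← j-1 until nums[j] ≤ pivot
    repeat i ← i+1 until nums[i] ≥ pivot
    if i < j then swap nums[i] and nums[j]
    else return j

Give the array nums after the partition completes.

[3,1,2,8,17,9,11,13,14,12,7,18]

pivot=7
j stops at 10 (3), i stops at 0 (7); swap ⇒ [3,11,17,8,2,9,1,13,14,12,7,18]
j stops at 6 (1), i stops at 1 (11); swap ⇒ [3,1,17,8,2,9,11,13,14,12,7,18]
j stops at 4 (2), i stops at 2 (17); swap ⇒ [3,1,2,8,17,9,11,13,14,12,7,18]
j stops at 2, i stops at 3; i≥j ⇒ return 2. nums=[3,1,2,8,17,9,11,13,14,12,7,18]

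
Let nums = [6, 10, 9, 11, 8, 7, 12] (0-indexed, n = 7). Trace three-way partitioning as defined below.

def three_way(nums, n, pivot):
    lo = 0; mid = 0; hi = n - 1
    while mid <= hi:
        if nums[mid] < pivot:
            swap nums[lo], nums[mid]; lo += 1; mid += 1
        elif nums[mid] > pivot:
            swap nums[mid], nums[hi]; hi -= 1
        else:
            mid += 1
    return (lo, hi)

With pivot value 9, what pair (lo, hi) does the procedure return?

(3, 3)

lo=0 mid=0 hi=6
6<9: swap(0,0), lo=1 mid=1 ⇒ [6, 10, 9, 11, 8, 7, 12]
10>9: swap(1,6), hi=5 ⇒ [6, 12, 9, 11, 8, 7, 10]
12>9: swap(1,5), hi=4 ⇒ [6, 7, 9, 11, 8, 12, 10]
7<9: swap(1,1), lo=2 mid=2 ⇒ [6, 7, 9, 11, 8, 12, 10]
9=9: mid=3
11>9: swap(3,4), hi=3 ⇒ [6, 7, 9, 8, 11, 12, 10]
8<9: swap(2,3), lo=3 mid=4 ⇒ [6, 7, 8, 9, 11, 12, 10]
done. lo=3 hi=3; nums=[6, 7, 8, 9, 11, 12, 10]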